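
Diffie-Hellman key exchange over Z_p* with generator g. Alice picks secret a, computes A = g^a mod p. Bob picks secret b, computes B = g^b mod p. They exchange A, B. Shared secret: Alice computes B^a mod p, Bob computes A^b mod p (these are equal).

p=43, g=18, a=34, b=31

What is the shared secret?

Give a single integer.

Answer: 13

Derivation:
A = 18^34 mod 43  (bits of 34 = 100010)
  bit 0 = 1: r = r^2 * 18 mod 43 = 1^2 * 18 = 1*18 = 18
  bit 1 = 0: r = r^2 mod 43 = 18^2 = 23
  bit 2 = 0: r = r^2 mod 43 = 23^2 = 13
  bit 3 = 0: r = r^2 mod 43 = 13^2 = 40
  bit 4 = 1: r = r^2 * 18 mod 43 = 40^2 * 18 = 9*18 = 33
  bit 5 = 0: r = r^2 mod 43 = 33^2 = 14
  -> A = 14
B = 18^31 mod 43  (bits of 31 = 11111)
  bit 0 = 1: r = r^2 * 18 mod 43 = 1^2 * 18 = 1*18 = 18
  bit 1 = 1: r = r^2 * 18 mod 43 = 18^2 * 18 = 23*18 = 27
  bit 2 = 1: r = r^2 * 18 mod 43 = 27^2 * 18 = 41*18 = 7
  bit 3 = 1: r = r^2 * 18 mod 43 = 7^2 * 18 = 6*18 = 22
  bit 4 = 1: r = r^2 * 18 mod 43 = 22^2 * 18 = 11*18 = 26
  -> B = 26
s = B^a = 26^34 mod 43  (bits of 34 = 100010)
  bit 0 = 1: r = r^2 * 26 mod 43 = 1^2 * 26 = 1*26 = 26
  bit 1 = 0: r = r^2 mod 43 = 26^2 = 31
  bit 2 = 0: r = r^2 mod 43 = 31^2 = 15
  bit 3 = 0: r = r^2 mod 43 = 15^2 = 10
  bit 4 = 1: r = r^2 * 26 mod 43 = 10^2 * 26 = 14*26 = 20
  bit 5 = 0: r = r^2 mod 43 = 20^2 = 13
  -> s = B^a = 13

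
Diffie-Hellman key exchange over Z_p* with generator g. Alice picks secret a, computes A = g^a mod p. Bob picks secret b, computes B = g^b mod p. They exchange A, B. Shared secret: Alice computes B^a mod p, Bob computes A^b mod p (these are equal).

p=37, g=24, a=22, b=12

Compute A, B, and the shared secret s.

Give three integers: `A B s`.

A = 24^22 mod 37  (bits of 22 = 10110)
  bit 0 = 1: r = r^2 * 24 mod 37 = 1^2 * 24 = 1*24 = 24
  bit 1 = 0: r = r^2 mod 37 = 24^2 = 21
  bit 2 = 1: r = r^2 * 24 mod 37 = 21^2 * 24 = 34*24 = 2
  bit 3 = 1: r = r^2 * 24 mod 37 = 2^2 * 24 = 4*24 = 22
  bit 4 = 0: r = r^2 mod 37 = 22^2 = 3
  -> A = 3
B = 24^12 mod 37  (bits of 12 = 1100)
  bit 0 = 1: r = r^2 * 24 mod 37 = 1^2 * 24 = 1*24 = 24
  bit 1 = 1: r = r^2 * 24 mod 37 = 24^2 * 24 = 21*24 = 23
  bit 2 = 0: r = r^2 mod 37 = 23^2 = 11
  bit 3 = 0: r = r^2 mod 37 = 11^2 = 10
  -> B = 10
s = B^a = 10^22 mod 37  (bits of 22 = 10110)
  bit 0 = 1: r = r^2 * 10 mod 37 = 1^2 * 10 = 1*10 = 10
  bit 1 = 0: r = r^2 mod 37 = 10^2 = 26
  bit 2 = 1: r = r^2 * 10 mod 37 = 26^2 * 10 = 10*10 = 26
  bit 3 = 1: r = r^2 * 10 mod 37 = 26^2 * 10 = 10*10 = 26
  bit 4 = 0: r = r^2 mod 37 = 26^2 = 10
  -> s = B^a = 10

Answer: 3 10 10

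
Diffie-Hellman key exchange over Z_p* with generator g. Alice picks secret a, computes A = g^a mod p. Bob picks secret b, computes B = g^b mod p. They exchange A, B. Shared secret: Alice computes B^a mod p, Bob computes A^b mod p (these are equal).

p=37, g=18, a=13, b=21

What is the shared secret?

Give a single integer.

A = 18^13 mod 37  (bits of 13 = 1101)
  bit 0 = 1: r = r^2 * 18 mod 37 = 1^2 * 18 = 1*18 = 18
  bit 1 = 1: r = r^2 * 18 mod 37 = 18^2 * 18 = 28*18 = 23
  bit 2 = 0: r = r^2 mod 37 = 23^2 = 11
  bit 3 = 1: r = r^2 * 18 mod 37 = 11^2 * 18 = 10*18 = 32
  -> A = 32
B = 18^21 mod 37  (bits of 21 = 10101)
  bit 0 = 1: r = r^2 * 18 mod 37 = 1^2 * 18 = 1*18 = 18
  bit 1 = 0: r = r^2 mod 37 = 18^2 = 28
  bit 2 = 1: r = r^2 * 18 mod 37 = 28^2 * 18 = 7*18 = 15
  bit 3 = 0: r = r^2 mod 37 = 15^2 = 3
  bit 4 = 1: r = r^2 * 18 mod 37 = 3^2 * 18 = 9*18 = 14
  -> B = 14
s = B^a = 14^13 mod 37  (bits of 13 = 1101)
  bit 0 = 1: r = r^2 * 14 mod 37 = 1^2 * 14 = 1*14 = 14
  bit 1 = 1: r = r^2 * 14 mod 37 = 14^2 * 14 = 11*14 = 6
  bit 2 = 0: r = r^2 mod 37 = 6^2 = 36
  bit 3 = 1: r = r^2 * 14 mod 37 = 36^2 * 14 = 1*14 = 14
  -> s = B^a = 14

Answer: 14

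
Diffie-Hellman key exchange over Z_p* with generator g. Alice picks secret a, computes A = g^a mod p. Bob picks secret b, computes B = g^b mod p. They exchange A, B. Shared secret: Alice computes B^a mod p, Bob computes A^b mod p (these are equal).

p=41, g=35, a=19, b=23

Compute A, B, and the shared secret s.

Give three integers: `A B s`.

Answer: 7 11 26

Derivation:
A = 35^19 mod 41  (bits of 19 = 10011)
  bit 0 = 1: r = r^2 * 35 mod 41 = 1^2 * 35 = 1*35 = 35
  bit 1 = 0: r = r^2 mod 41 = 35^2 = 36
  bit 2 = 0: r = r^2 mod 41 = 36^2 = 25
  bit 3 = 1: r = r^2 * 35 mod 41 = 25^2 * 35 = 10*35 = 22
  bit 4 = 1: r = r^2 * 35 mod 41 = 22^2 * 35 = 33*35 = 7
  -> A = 7
B = 35^23 mod 41  (bits of 23 = 10111)
  bit 0 = 1: r = r^2 * 35 mod 41 = 1^2 * 35 = 1*35 = 35
  bit 1 = 0: r = r^2 mod 41 = 35^2 = 36
  bit 2 = 1: r = r^2 * 35 mod 41 = 36^2 * 35 = 25*35 = 14
  bit 3 = 1: r = r^2 * 35 mod 41 = 14^2 * 35 = 32*35 = 13
  bit 4 = 1: r = r^2 * 35 mod 41 = 13^2 * 35 = 5*35 = 11
  -> B = 11
s = B^a = 11^19 mod 41  (bits of 19 = 10011)
  bit 0 = 1: r = r^2 * 11 mod 41 = 1^2 * 11 = 1*11 = 11
  bit 1 = 0: r = r^2 mod 41 = 11^2 = 39
  bit 2 = 0: r = r^2 mod 41 = 39^2 = 4
  bit 3 = 1: r = r^2 * 11 mod 41 = 4^2 * 11 = 16*11 = 12
  bit 4 = 1: r = r^2 * 11 mod 41 = 12^2 * 11 = 21*11 = 26
  -> s = B^a = 26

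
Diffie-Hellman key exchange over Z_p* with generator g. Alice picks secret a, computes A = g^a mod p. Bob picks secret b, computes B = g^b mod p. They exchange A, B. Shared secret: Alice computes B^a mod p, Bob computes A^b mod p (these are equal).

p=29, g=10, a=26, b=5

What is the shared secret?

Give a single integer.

A = 10^26 mod 29  (bits of 26 = 11010)
  bit 0 = 1: r = r^2 * 10 mod 29 = 1^2 * 10 = 1*10 = 10
  bit 1 = 1: r = r^2 * 10 mod 29 = 10^2 * 10 = 13*10 = 14
  bit 2 = 0: r = r^2 mod 29 = 14^2 = 22
  bit 3 = 1: r = r^2 * 10 mod 29 = 22^2 * 10 = 20*10 = 26
  bit 4 = 0: r = r^2 mod 29 = 26^2 = 9
  -> A = 9
B = 10^5 mod 29  (bits of 5 = 101)
  bit 0 = 1: r = r^2 * 10 mod 29 = 1^2 * 10 = 1*10 = 10
  bit 1 = 0: r = r^2 mod 29 = 10^2 = 13
  bit 2 = 1: r = r^2 * 10 mod 29 = 13^2 * 10 = 24*10 = 8
  -> B = 8
s = B^a = 8^26 mod 29  (bits of 26 = 11010)
  bit 0 = 1: r = r^2 * 8 mod 29 = 1^2 * 8 = 1*8 = 8
  bit 1 = 1: r = r^2 * 8 mod 29 = 8^2 * 8 = 6*8 = 19
  bit 2 = 0: r = r^2 mod 29 = 19^2 = 13
  bit 3 = 1: r = r^2 * 8 mod 29 = 13^2 * 8 = 24*8 = 18
  bit 4 = 0: r = r^2 mod 29 = 18^2 = 5
  -> s = B^a = 5

Answer: 5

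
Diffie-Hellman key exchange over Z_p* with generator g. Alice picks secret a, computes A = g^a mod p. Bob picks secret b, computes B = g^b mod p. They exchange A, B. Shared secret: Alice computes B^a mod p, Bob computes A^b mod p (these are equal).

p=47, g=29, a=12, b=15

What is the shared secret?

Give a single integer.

A = 29^12 mod 47  (bits of 12 = 1100)
  bit 0 = 1: r = r^2 * 29 mod 47 = 1^2 * 29 = 1*29 = 29
  bit 1 = 1: r = r^2 * 29 mod 47 = 29^2 * 29 = 42*29 = 43
  bit 2 = 0: r = r^2 mod 47 = 43^2 = 16
  bit 3 = 0: r = r^2 mod 47 = 16^2 = 21
  -> A = 21
B = 29^15 mod 47  (bits of 15 = 1111)
  bit 0 = 1: r = r^2 * 29 mod 47 = 1^2 * 29 = 1*29 = 29
  bit 1 = 1: r = r^2 * 29 mod 47 = 29^2 * 29 = 42*29 = 43
  bit 2 = 1: r = r^2 * 29 mod 47 = 43^2 * 29 = 16*29 = 41
  bit 3 = 1: r = r^2 * 29 mod 47 = 41^2 * 29 = 36*29 = 10
  -> B = 10
s = B^a = 10^12 mod 47  (bits of 12 = 1100)
  bit 0 = 1: r = r^2 * 10 mod 47 = 1^2 * 10 = 1*10 = 10
  bit 1 = 1: r = r^2 * 10 mod 47 = 10^2 * 10 = 6*10 = 13
  bit 2 = 0: r = r^2 mod 47 = 13^2 = 28
  bit 3 = 0: r = r^2 mod 47 = 28^2 = 32
  -> s = B^a = 32

Answer: 32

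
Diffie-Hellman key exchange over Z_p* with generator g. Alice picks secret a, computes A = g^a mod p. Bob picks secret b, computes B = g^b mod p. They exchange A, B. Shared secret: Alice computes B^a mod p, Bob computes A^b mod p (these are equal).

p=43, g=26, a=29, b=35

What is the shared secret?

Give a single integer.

A = 26^29 mod 43  (bits of 29 = 11101)
  bit 0 = 1: r = r^2 * 26 mod 43 = 1^2 * 26 = 1*26 = 26
  bit 1 = 1: r = r^2 * 26 mod 43 = 26^2 * 26 = 31*26 = 32
  bit 2 = 1: r = r^2 * 26 mod 43 = 32^2 * 26 = 35*26 = 7
  bit 3 = 0: r = r^2 mod 43 = 7^2 = 6
  bit 4 = 1: r = r^2 * 26 mod 43 = 6^2 * 26 = 36*26 = 33
  -> A = 33
B = 26^35 mod 43  (bits of 35 = 100011)
  bit 0 = 1: r = r^2 * 26 mod 43 = 1^2 * 26 = 1*26 = 26
  bit 1 = 0: r = r^2 mod 43 = 26^2 = 31
  bit 2 = 0: r = r^2 mod 43 = 31^2 = 15
  bit 3 = 0: r = r^2 mod 43 = 15^2 = 10
  bit 4 = 1: r = r^2 * 26 mod 43 = 10^2 * 26 = 14*26 = 20
  bit 5 = 1: r = r^2 * 26 mod 43 = 20^2 * 26 = 13*26 = 37
  -> B = 37
s = B^a = 37^29 mod 43  (bits of 29 = 11101)
  bit 0 = 1: r = r^2 * 37 mod 43 = 1^2 * 37 = 1*37 = 37
  bit 1 = 1: r = r^2 * 37 mod 43 = 37^2 * 37 = 36*37 = 42
  bit 2 = 1: r = r^2 * 37 mod 43 = 42^2 * 37 = 1*37 = 37
  bit 3 = 0: r = r^2 mod 43 = 37^2 = 36
  bit 4 = 1: r = r^2 * 37 mod 43 = 36^2 * 37 = 6*37 = 7
  -> s = B^a = 7

Answer: 7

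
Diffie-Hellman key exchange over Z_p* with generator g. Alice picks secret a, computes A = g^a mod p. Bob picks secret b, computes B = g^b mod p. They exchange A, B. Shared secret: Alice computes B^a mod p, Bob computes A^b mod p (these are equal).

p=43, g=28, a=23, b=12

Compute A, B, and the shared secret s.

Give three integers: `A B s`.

A = 28^23 mod 43  (bits of 23 = 10111)
  bit 0 = 1: r = r^2 * 28 mod 43 = 1^2 * 28 = 1*28 = 28
  bit 1 = 0: r = r^2 mod 43 = 28^2 = 10
  bit 2 = 1: r = r^2 * 28 mod 43 = 10^2 * 28 = 14*28 = 5
  bit 3 = 1: r = r^2 * 28 mod 43 = 5^2 * 28 = 25*28 = 12
  bit 4 = 1: r = r^2 * 28 mod 43 = 12^2 * 28 = 15*28 = 33
  -> A = 33
B = 28^12 mod 43  (bits of 12 = 1100)
  bit 0 = 1: r = r^2 * 28 mod 43 = 1^2 * 28 = 1*28 = 28
  bit 1 = 1: r = r^2 * 28 mod 43 = 28^2 * 28 = 10*28 = 22
  bit 2 = 0: r = r^2 mod 43 = 22^2 = 11
  bit 3 = 0: r = r^2 mod 43 = 11^2 = 35
  -> B = 35
s = B^a = 35^23 mod 43  (bits of 23 = 10111)
  bit 0 = 1: r = r^2 * 35 mod 43 = 1^2 * 35 = 1*35 = 35
  bit 1 = 0: r = r^2 mod 43 = 35^2 = 21
  bit 2 = 1: r = r^2 * 35 mod 43 = 21^2 * 35 = 11*35 = 41
  bit 3 = 1: r = r^2 * 35 mod 43 = 41^2 * 35 = 4*35 = 11
  bit 4 = 1: r = r^2 * 35 mod 43 = 11^2 * 35 = 35*35 = 21
  -> s = B^a = 21

Answer: 33 35 21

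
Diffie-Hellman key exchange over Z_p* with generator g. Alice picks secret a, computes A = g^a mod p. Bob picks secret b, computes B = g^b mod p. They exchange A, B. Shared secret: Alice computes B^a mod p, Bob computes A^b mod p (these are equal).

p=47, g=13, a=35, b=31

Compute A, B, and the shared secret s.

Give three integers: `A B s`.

Answer: 38 10 15

Derivation:
A = 13^35 mod 47  (bits of 35 = 100011)
  bit 0 = 1: r = r^2 * 13 mod 47 = 1^2 * 13 = 1*13 = 13
  bit 1 = 0: r = r^2 mod 47 = 13^2 = 28
  bit 2 = 0: r = r^2 mod 47 = 28^2 = 32
  bit 3 = 0: r = r^2 mod 47 = 32^2 = 37
  bit 4 = 1: r = r^2 * 13 mod 47 = 37^2 * 13 = 6*13 = 31
  bit 5 = 1: r = r^2 * 13 mod 47 = 31^2 * 13 = 21*13 = 38
  -> A = 38
B = 13^31 mod 47  (bits of 31 = 11111)
  bit 0 = 1: r = r^2 * 13 mod 47 = 1^2 * 13 = 1*13 = 13
  bit 1 = 1: r = r^2 * 13 mod 47 = 13^2 * 13 = 28*13 = 35
  bit 2 = 1: r = r^2 * 13 mod 47 = 35^2 * 13 = 3*13 = 39
  bit 3 = 1: r = r^2 * 13 mod 47 = 39^2 * 13 = 17*13 = 33
  bit 4 = 1: r = r^2 * 13 mod 47 = 33^2 * 13 = 8*13 = 10
  -> B = 10
s = B^a = 10^35 mod 47  (bits of 35 = 100011)
  bit 0 = 1: r = r^2 * 10 mod 47 = 1^2 * 10 = 1*10 = 10
  bit 1 = 0: r = r^2 mod 47 = 10^2 = 6
  bit 2 = 0: r = r^2 mod 47 = 6^2 = 36
  bit 3 = 0: r = r^2 mod 47 = 36^2 = 27
  bit 4 = 1: r = r^2 * 10 mod 47 = 27^2 * 10 = 24*10 = 5
  bit 5 = 1: r = r^2 * 10 mod 47 = 5^2 * 10 = 25*10 = 15
  -> s = B^a = 15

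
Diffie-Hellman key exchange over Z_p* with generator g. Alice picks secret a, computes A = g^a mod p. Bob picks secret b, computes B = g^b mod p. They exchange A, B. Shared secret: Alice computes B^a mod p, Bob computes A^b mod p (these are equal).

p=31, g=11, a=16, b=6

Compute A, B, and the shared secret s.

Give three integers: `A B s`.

A = 11^16 mod 31  (bits of 16 = 10000)
  bit 0 = 1: r = r^2 * 11 mod 31 = 1^2 * 11 = 1*11 = 11
  bit 1 = 0: r = r^2 mod 31 = 11^2 = 28
  bit 2 = 0: r = r^2 mod 31 = 28^2 = 9
  bit 3 = 0: r = r^2 mod 31 = 9^2 = 19
  bit 4 = 0: r = r^2 mod 31 = 19^2 = 20
  -> A = 20
B = 11^6 mod 31  (bits of 6 = 110)
  bit 0 = 1: r = r^2 * 11 mod 31 = 1^2 * 11 = 1*11 = 11
  bit 1 = 1: r = r^2 * 11 mod 31 = 11^2 * 11 = 28*11 = 29
  bit 2 = 0: r = r^2 mod 31 = 29^2 = 4
  -> B = 4
s = B^a = 4^16 mod 31  (bits of 16 = 10000)
  bit 0 = 1: r = r^2 * 4 mod 31 = 1^2 * 4 = 1*4 = 4
  bit 1 = 0: r = r^2 mod 31 = 4^2 = 16
  bit 2 = 0: r = r^2 mod 31 = 16^2 = 8
  bit 3 = 0: r = r^2 mod 31 = 8^2 = 2
  bit 4 = 0: r = r^2 mod 31 = 2^2 = 4
  -> s = B^a = 4

Answer: 20 4 4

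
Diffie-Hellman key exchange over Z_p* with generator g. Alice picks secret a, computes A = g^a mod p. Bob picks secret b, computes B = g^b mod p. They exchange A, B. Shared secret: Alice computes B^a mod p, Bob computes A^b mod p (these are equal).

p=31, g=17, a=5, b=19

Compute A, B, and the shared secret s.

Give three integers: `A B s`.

Answer: 26 24 26

Derivation:
A = 17^5 mod 31  (bits of 5 = 101)
  bit 0 = 1: r = r^2 * 17 mod 31 = 1^2 * 17 = 1*17 = 17
  bit 1 = 0: r = r^2 mod 31 = 17^2 = 10
  bit 2 = 1: r = r^2 * 17 mod 31 = 10^2 * 17 = 7*17 = 26
  -> A = 26
B = 17^19 mod 31  (bits of 19 = 10011)
  bit 0 = 1: r = r^2 * 17 mod 31 = 1^2 * 17 = 1*17 = 17
  bit 1 = 0: r = r^2 mod 31 = 17^2 = 10
  bit 2 = 0: r = r^2 mod 31 = 10^2 = 7
  bit 3 = 1: r = r^2 * 17 mod 31 = 7^2 * 17 = 18*17 = 27
  bit 4 = 1: r = r^2 * 17 mod 31 = 27^2 * 17 = 16*17 = 24
  -> B = 24
s = B^a = 24^5 mod 31  (bits of 5 = 101)
  bit 0 = 1: r = r^2 * 24 mod 31 = 1^2 * 24 = 1*24 = 24
  bit 1 = 0: r = r^2 mod 31 = 24^2 = 18
  bit 2 = 1: r = r^2 * 24 mod 31 = 18^2 * 24 = 14*24 = 26
  -> s = B^a = 26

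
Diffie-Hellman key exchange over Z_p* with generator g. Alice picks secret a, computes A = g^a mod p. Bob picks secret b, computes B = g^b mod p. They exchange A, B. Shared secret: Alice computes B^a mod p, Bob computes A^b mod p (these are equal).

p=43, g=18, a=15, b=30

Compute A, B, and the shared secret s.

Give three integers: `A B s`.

A = 18^15 mod 43  (bits of 15 = 1111)
  bit 0 = 1: r = r^2 * 18 mod 43 = 1^2 * 18 = 1*18 = 18
  bit 1 = 1: r = r^2 * 18 mod 43 = 18^2 * 18 = 23*18 = 27
  bit 2 = 1: r = r^2 * 18 mod 43 = 27^2 * 18 = 41*18 = 7
  bit 3 = 1: r = r^2 * 18 mod 43 = 7^2 * 18 = 6*18 = 22
  -> A = 22
B = 18^30 mod 43  (bits of 30 = 11110)
  bit 0 = 1: r = r^2 * 18 mod 43 = 1^2 * 18 = 1*18 = 18
  bit 1 = 1: r = r^2 * 18 mod 43 = 18^2 * 18 = 23*18 = 27
  bit 2 = 1: r = r^2 * 18 mod 43 = 27^2 * 18 = 41*18 = 7
  bit 3 = 1: r = r^2 * 18 mod 43 = 7^2 * 18 = 6*18 = 22
  bit 4 = 0: r = r^2 mod 43 = 22^2 = 11
  -> B = 11
s = B^a = 11^15 mod 43  (bits of 15 = 1111)
  bit 0 = 1: r = r^2 * 11 mod 43 = 1^2 * 11 = 1*11 = 11
  bit 1 = 1: r = r^2 * 11 mod 43 = 11^2 * 11 = 35*11 = 41
  bit 2 = 1: r = r^2 * 11 mod 43 = 41^2 * 11 = 4*11 = 1
  bit 3 = 1: r = r^2 * 11 mod 43 = 1^2 * 11 = 1*11 = 11
  -> s = B^a = 11

Answer: 22 11 11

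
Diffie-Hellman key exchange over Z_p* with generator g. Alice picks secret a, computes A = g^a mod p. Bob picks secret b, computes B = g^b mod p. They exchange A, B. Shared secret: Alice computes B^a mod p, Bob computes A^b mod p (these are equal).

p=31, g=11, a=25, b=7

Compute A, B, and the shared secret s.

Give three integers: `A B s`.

Answer: 26 13 26

Derivation:
A = 11^25 mod 31  (bits of 25 = 11001)
  bit 0 = 1: r = r^2 * 11 mod 31 = 1^2 * 11 = 1*11 = 11
  bit 1 = 1: r = r^2 * 11 mod 31 = 11^2 * 11 = 28*11 = 29
  bit 2 = 0: r = r^2 mod 31 = 29^2 = 4
  bit 3 = 0: r = r^2 mod 31 = 4^2 = 16
  bit 4 = 1: r = r^2 * 11 mod 31 = 16^2 * 11 = 8*11 = 26
  -> A = 26
B = 11^7 mod 31  (bits of 7 = 111)
  bit 0 = 1: r = r^2 * 11 mod 31 = 1^2 * 11 = 1*11 = 11
  bit 1 = 1: r = r^2 * 11 mod 31 = 11^2 * 11 = 28*11 = 29
  bit 2 = 1: r = r^2 * 11 mod 31 = 29^2 * 11 = 4*11 = 13
  -> B = 13
s = B^a = 13^25 mod 31  (bits of 25 = 11001)
  bit 0 = 1: r = r^2 * 13 mod 31 = 1^2 * 13 = 1*13 = 13
  bit 1 = 1: r = r^2 * 13 mod 31 = 13^2 * 13 = 14*13 = 27
  bit 2 = 0: r = r^2 mod 31 = 27^2 = 16
  bit 3 = 0: r = r^2 mod 31 = 16^2 = 8
  bit 4 = 1: r = r^2 * 13 mod 31 = 8^2 * 13 = 2*13 = 26
  -> s = B^a = 26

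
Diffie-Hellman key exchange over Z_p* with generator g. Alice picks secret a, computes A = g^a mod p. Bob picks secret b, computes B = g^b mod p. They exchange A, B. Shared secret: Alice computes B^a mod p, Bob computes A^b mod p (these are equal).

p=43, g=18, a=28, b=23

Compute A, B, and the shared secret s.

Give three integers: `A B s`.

A = 18^28 mod 43  (bits of 28 = 11100)
  bit 0 = 1: r = r^2 * 18 mod 43 = 1^2 * 18 = 1*18 = 18
  bit 1 = 1: r = r^2 * 18 mod 43 = 18^2 * 18 = 23*18 = 27
  bit 2 = 1: r = r^2 * 18 mod 43 = 27^2 * 18 = 41*18 = 7
  bit 3 = 0: r = r^2 mod 43 = 7^2 = 6
  bit 4 = 0: r = r^2 mod 43 = 6^2 = 36
  -> A = 36
B = 18^23 mod 43  (bits of 23 = 10111)
  bit 0 = 1: r = r^2 * 18 mod 43 = 1^2 * 18 = 1*18 = 18
  bit 1 = 0: r = r^2 mod 43 = 18^2 = 23
  bit 2 = 1: r = r^2 * 18 mod 43 = 23^2 * 18 = 13*18 = 19
  bit 3 = 1: r = r^2 * 18 mod 43 = 19^2 * 18 = 17*18 = 5
  bit 4 = 1: r = r^2 * 18 mod 43 = 5^2 * 18 = 25*18 = 20
  -> B = 20
s = B^a = 20^28 mod 43  (bits of 28 = 11100)
  bit 0 = 1: r = r^2 * 20 mod 43 = 1^2 * 20 = 1*20 = 20
  bit 1 = 1: r = r^2 * 20 mod 43 = 20^2 * 20 = 13*20 = 2
  bit 2 = 1: r = r^2 * 20 mod 43 = 2^2 * 20 = 4*20 = 37
  bit 3 = 0: r = r^2 mod 43 = 37^2 = 36
  bit 4 = 0: r = r^2 mod 43 = 36^2 = 6
  -> s = B^a = 6

Answer: 36 20 6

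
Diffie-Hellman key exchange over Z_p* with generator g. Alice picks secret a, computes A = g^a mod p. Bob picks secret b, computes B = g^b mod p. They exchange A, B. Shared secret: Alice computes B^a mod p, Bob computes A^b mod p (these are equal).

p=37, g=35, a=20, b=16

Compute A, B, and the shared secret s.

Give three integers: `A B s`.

Answer: 33 9 7

Derivation:
A = 35^20 mod 37  (bits of 20 = 10100)
  bit 0 = 1: r = r^2 * 35 mod 37 = 1^2 * 35 = 1*35 = 35
  bit 1 = 0: r = r^2 mod 37 = 35^2 = 4
  bit 2 = 1: r = r^2 * 35 mod 37 = 4^2 * 35 = 16*35 = 5
  bit 3 = 0: r = r^2 mod 37 = 5^2 = 25
  bit 4 = 0: r = r^2 mod 37 = 25^2 = 33
  -> A = 33
B = 35^16 mod 37  (bits of 16 = 10000)
  bit 0 = 1: r = r^2 * 35 mod 37 = 1^2 * 35 = 1*35 = 35
  bit 1 = 0: r = r^2 mod 37 = 35^2 = 4
  bit 2 = 0: r = r^2 mod 37 = 4^2 = 16
  bit 3 = 0: r = r^2 mod 37 = 16^2 = 34
  bit 4 = 0: r = r^2 mod 37 = 34^2 = 9
  -> B = 9
s = B^a = 9^20 mod 37  (bits of 20 = 10100)
  bit 0 = 1: r = r^2 * 9 mod 37 = 1^2 * 9 = 1*9 = 9
  bit 1 = 0: r = r^2 mod 37 = 9^2 = 7
  bit 2 = 1: r = r^2 * 9 mod 37 = 7^2 * 9 = 12*9 = 34
  bit 3 = 0: r = r^2 mod 37 = 34^2 = 9
  bit 4 = 0: r = r^2 mod 37 = 9^2 = 7
  -> s = B^a = 7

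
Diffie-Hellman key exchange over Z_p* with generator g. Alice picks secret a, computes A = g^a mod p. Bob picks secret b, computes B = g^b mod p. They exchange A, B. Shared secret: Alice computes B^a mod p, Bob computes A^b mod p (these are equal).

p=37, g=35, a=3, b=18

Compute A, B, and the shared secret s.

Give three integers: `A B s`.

Answer: 29 36 36

Derivation:
A = 35^3 mod 37  (bits of 3 = 11)
  bit 0 = 1: r = r^2 * 35 mod 37 = 1^2 * 35 = 1*35 = 35
  bit 1 = 1: r = r^2 * 35 mod 37 = 35^2 * 35 = 4*35 = 29
  -> A = 29
B = 35^18 mod 37  (bits of 18 = 10010)
  bit 0 = 1: r = r^2 * 35 mod 37 = 1^2 * 35 = 1*35 = 35
  bit 1 = 0: r = r^2 mod 37 = 35^2 = 4
  bit 2 = 0: r = r^2 mod 37 = 4^2 = 16
  bit 3 = 1: r = r^2 * 35 mod 37 = 16^2 * 35 = 34*35 = 6
  bit 4 = 0: r = r^2 mod 37 = 6^2 = 36
  -> B = 36
s = B^a = 36^3 mod 37  (bits of 3 = 11)
  bit 0 = 1: r = r^2 * 36 mod 37 = 1^2 * 36 = 1*36 = 36
  bit 1 = 1: r = r^2 * 36 mod 37 = 36^2 * 36 = 1*36 = 36
  -> s = B^a = 36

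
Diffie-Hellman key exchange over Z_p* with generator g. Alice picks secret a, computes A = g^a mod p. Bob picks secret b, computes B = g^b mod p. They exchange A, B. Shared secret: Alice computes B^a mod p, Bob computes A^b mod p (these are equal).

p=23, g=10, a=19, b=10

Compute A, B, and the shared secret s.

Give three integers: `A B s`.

Answer: 21 16 12

Derivation:
A = 10^19 mod 23  (bits of 19 = 10011)
  bit 0 = 1: r = r^2 * 10 mod 23 = 1^2 * 10 = 1*10 = 10
  bit 1 = 0: r = r^2 mod 23 = 10^2 = 8
  bit 2 = 0: r = r^2 mod 23 = 8^2 = 18
  bit 3 = 1: r = r^2 * 10 mod 23 = 18^2 * 10 = 2*10 = 20
  bit 4 = 1: r = r^2 * 10 mod 23 = 20^2 * 10 = 9*10 = 21
  -> A = 21
B = 10^10 mod 23  (bits of 10 = 1010)
  bit 0 = 1: r = r^2 * 10 mod 23 = 1^2 * 10 = 1*10 = 10
  bit 1 = 0: r = r^2 mod 23 = 10^2 = 8
  bit 2 = 1: r = r^2 * 10 mod 23 = 8^2 * 10 = 18*10 = 19
  bit 3 = 0: r = r^2 mod 23 = 19^2 = 16
  -> B = 16
s = B^a = 16^19 mod 23  (bits of 19 = 10011)
  bit 0 = 1: r = r^2 * 16 mod 23 = 1^2 * 16 = 1*16 = 16
  bit 1 = 0: r = r^2 mod 23 = 16^2 = 3
  bit 2 = 0: r = r^2 mod 23 = 3^2 = 9
  bit 3 = 1: r = r^2 * 16 mod 23 = 9^2 * 16 = 12*16 = 8
  bit 4 = 1: r = r^2 * 16 mod 23 = 8^2 * 16 = 18*16 = 12
  -> s = B^a = 12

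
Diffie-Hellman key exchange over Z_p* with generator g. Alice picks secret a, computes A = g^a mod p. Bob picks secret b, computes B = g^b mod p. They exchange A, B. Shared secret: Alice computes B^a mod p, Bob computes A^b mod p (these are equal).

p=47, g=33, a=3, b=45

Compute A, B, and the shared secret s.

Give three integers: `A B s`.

Answer: 29 10 13

Derivation:
A = 33^3 mod 47  (bits of 3 = 11)
  bit 0 = 1: r = r^2 * 33 mod 47 = 1^2 * 33 = 1*33 = 33
  bit 1 = 1: r = r^2 * 33 mod 47 = 33^2 * 33 = 8*33 = 29
  -> A = 29
B = 33^45 mod 47  (bits of 45 = 101101)
  bit 0 = 1: r = r^2 * 33 mod 47 = 1^2 * 33 = 1*33 = 33
  bit 1 = 0: r = r^2 mod 47 = 33^2 = 8
  bit 2 = 1: r = r^2 * 33 mod 47 = 8^2 * 33 = 17*33 = 44
  bit 3 = 1: r = r^2 * 33 mod 47 = 44^2 * 33 = 9*33 = 15
  bit 4 = 0: r = r^2 mod 47 = 15^2 = 37
  bit 5 = 1: r = r^2 * 33 mod 47 = 37^2 * 33 = 6*33 = 10
  -> B = 10
s = B^a = 10^3 mod 47  (bits of 3 = 11)
  bit 0 = 1: r = r^2 * 10 mod 47 = 1^2 * 10 = 1*10 = 10
  bit 1 = 1: r = r^2 * 10 mod 47 = 10^2 * 10 = 6*10 = 13
  -> s = B^a = 13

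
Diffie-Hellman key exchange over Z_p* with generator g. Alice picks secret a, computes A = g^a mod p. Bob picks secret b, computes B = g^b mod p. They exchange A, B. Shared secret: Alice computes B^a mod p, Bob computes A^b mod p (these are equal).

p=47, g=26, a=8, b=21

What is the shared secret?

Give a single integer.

A = 26^8 mod 47  (bits of 8 = 1000)
  bit 0 = 1: r = r^2 * 26 mod 47 = 1^2 * 26 = 1*26 = 26
  bit 1 = 0: r = r^2 mod 47 = 26^2 = 18
  bit 2 = 0: r = r^2 mod 47 = 18^2 = 42
  bit 3 = 0: r = r^2 mod 47 = 42^2 = 25
  -> A = 25
B = 26^21 mod 47  (bits of 21 = 10101)
  bit 0 = 1: r = r^2 * 26 mod 47 = 1^2 * 26 = 1*26 = 26
  bit 1 = 0: r = r^2 mod 47 = 26^2 = 18
  bit 2 = 1: r = r^2 * 26 mod 47 = 18^2 * 26 = 42*26 = 11
  bit 3 = 0: r = r^2 mod 47 = 11^2 = 27
  bit 4 = 1: r = r^2 * 26 mod 47 = 27^2 * 26 = 24*26 = 13
  -> B = 13
s = B^a = 13^8 mod 47  (bits of 8 = 1000)
  bit 0 = 1: r = r^2 * 13 mod 47 = 1^2 * 13 = 1*13 = 13
  bit 1 = 0: r = r^2 mod 47 = 13^2 = 28
  bit 2 = 0: r = r^2 mod 47 = 28^2 = 32
  bit 3 = 0: r = r^2 mod 47 = 32^2 = 37
  -> s = B^a = 37

Answer: 37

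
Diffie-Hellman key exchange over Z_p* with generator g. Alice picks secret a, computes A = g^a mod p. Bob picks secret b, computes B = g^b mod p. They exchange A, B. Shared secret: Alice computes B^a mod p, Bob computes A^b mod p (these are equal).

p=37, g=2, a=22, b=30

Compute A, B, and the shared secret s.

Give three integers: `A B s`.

Answer: 21 11 26

Derivation:
A = 2^22 mod 37  (bits of 22 = 10110)
  bit 0 = 1: r = r^2 * 2 mod 37 = 1^2 * 2 = 1*2 = 2
  bit 1 = 0: r = r^2 mod 37 = 2^2 = 4
  bit 2 = 1: r = r^2 * 2 mod 37 = 4^2 * 2 = 16*2 = 32
  bit 3 = 1: r = r^2 * 2 mod 37 = 32^2 * 2 = 25*2 = 13
  bit 4 = 0: r = r^2 mod 37 = 13^2 = 21
  -> A = 21
B = 2^30 mod 37  (bits of 30 = 11110)
  bit 0 = 1: r = r^2 * 2 mod 37 = 1^2 * 2 = 1*2 = 2
  bit 1 = 1: r = r^2 * 2 mod 37 = 2^2 * 2 = 4*2 = 8
  bit 2 = 1: r = r^2 * 2 mod 37 = 8^2 * 2 = 27*2 = 17
  bit 3 = 1: r = r^2 * 2 mod 37 = 17^2 * 2 = 30*2 = 23
  bit 4 = 0: r = r^2 mod 37 = 23^2 = 11
  -> B = 11
s = B^a = 11^22 mod 37  (bits of 22 = 10110)
  bit 0 = 1: r = r^2 * 11 mod 37 = 1^2 * 11 = 1*11 = 11
  bit 1 = 0: r = r^2 mod 37 = 11^2 = 10
  bit 2 = 1: r = r^2 * 11 mod 37 = 10^2 * 11 = 26*11 = 27
  bit 3 = 1: r = r^2 * 11 mod 37 = 27^2 * 11 = 26*11 = 27
  bit 4 = 0: r = r^2 mod 37 = 27^2 = 26
  -> s = B^a = 26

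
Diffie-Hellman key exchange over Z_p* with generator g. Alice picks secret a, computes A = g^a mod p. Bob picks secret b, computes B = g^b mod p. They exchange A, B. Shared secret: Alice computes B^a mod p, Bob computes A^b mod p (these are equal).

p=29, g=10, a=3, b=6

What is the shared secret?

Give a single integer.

A = 10^3 mod 29  (bits of 3 = 11)
  bit 0 = 1: r = r^2 * 10 mod 29 = 1^2 * 10 = 1*10 = 10
  bit 1 = 1: r = r^2 * 10 mod 29 = 10^2 * 10 = 13*10 = 14
  -> A = 14
B = 10^6 mod 29  (bits of 6 = 110)
  bit 0 = 1: r = r^2 * 10 mod 29 = 1^2 * 10 = 1*10 = 10
  bit 1 = 1: r = r^2 * 10 mod 29 = 10^2 * 10 = 13*10 = 14
  bit 2 = 0: r = r^2 mod 29 = 14^2 = 22
  -> B = 22
s = B^a = 22^3 mod 29  (bits of 3 = 11)
  bit 0 = 1: r = r^2 * 22 mod 29 = 1^2 * 22 = 1*22 = 22
  bit 1 = 1: r = r^2 * 22 mod 29 = 22^2 * 22 = 20*22 = 5
  -> s = B^a = 5

Answer: 5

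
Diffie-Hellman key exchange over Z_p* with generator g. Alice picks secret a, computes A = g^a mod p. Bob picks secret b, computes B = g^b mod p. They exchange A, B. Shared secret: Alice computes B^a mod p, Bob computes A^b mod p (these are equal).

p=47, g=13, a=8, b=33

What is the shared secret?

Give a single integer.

Answer: 21

Derivation:
A = 13^8 mod 47  (bits of 8 = 1000)
  bit 0 = 1: r = r^2 * 13 mod 47 = 1^2 * 13 = 1*13 = 13
  bit 1 = 0: r = r^2 mod 47 = 13^2 = 28
  bit 2 = 0: r = r^2 mod 47 = 28^2 = 32
  bit 3 = 0: r = r^2 mod 47 = 32^2 = 37
  -> A = 37
B = 13^33 mod 47  (bits of 33 = 100001)
  bit 0 = 1: r = r^2 * 13 mod 47 = 1^2 * 13 = 1*13 = 13
  bit 1 = 0: r = r^2 mod 47 = 13^2 = 28
  bit 2 = 0: r = r^2 mod 47 = 28^2 = 32
  bit 3 = 0: r = r^2 mod 47 = 32^2 = 37
  bit 4 = 0: r = r^2 mod 47 = 37^2 = 6
  bit 5 = 1: r = r^2 * 13 mod 47 = 6^2 * 13 = 36*13 = 45
  -> B = 45
s = B^a = 45^8 mod 47  (bits of 8 = 1000)
  bit 0 = 1: r = r^2 * 45 mod 47 = 1^2 * 45 = 1*45 = 45
  bit 1 = 0: r = r^2 mod 47 = 45^2 = 4
  bit 2 = 0: r = r^2 mod 47 = 4^2 = 16
  bit 3 = 0: r = r^2 mod 47 = 16^2 = 21
  -> s = B^a = 21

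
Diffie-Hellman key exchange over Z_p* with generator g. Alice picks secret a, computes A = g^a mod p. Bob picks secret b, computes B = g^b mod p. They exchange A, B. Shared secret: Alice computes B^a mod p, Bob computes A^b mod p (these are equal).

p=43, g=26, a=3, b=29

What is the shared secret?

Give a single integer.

Answer: 32

Derivation:
A = 26^3 mod 43  (bits of 3 = 11)
  bit 0 = 1: r = r^2 * 26 mod 43 = 1^2 * 26 = 1*26 = 26
  bit 1 = 1: r = r^2 * 26 mod 43 = 26^2 * 26 = 31*26 = 32
  -> A = 32
B = 26^29 mod 43  (bits of 29 = 11101)
  bit 0 = 1: r = r^2 * 26 mod 43 = 1^2 * 26 = 1*26 = 26
  bit 1 = 1: r = r^2 * 26 mod 43 = 26^2 * 26 = 31*26 = 32
  bit 2 = 1: r = r^2 * 26 mod 43 = 32^2 * 26 = 35*26 = 7
  bit 3 = 0: r = r^2 mod 43 = 7^2 = 6
  bit 4 = 1: r = r^2 * 26 mod 43 = 6^2 * 26 = 36*26 = 33
  -> B = 33
s = B^a = 33^3 mod 43  (bits of 3 = 11)
  bit 0 = 1: r = r^2 * 33 mod 43 = 1^2 * 33 = 1*33 = 33
  bit 1 = 1: r = r^2 * 33 mod 43 = 33^2 * 33 = 14*33 = 32
  -> s = B^a = 32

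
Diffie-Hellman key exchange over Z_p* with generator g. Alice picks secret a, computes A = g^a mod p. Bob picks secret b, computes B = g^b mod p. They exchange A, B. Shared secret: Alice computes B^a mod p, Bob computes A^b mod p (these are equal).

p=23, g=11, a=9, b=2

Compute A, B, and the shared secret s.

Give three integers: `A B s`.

Answer: 19 6 16

Derivation:
A = 11^9 mod 23  (bits of 9 = 1001)
  bit 0 = 1: r = r^2 * 11 mod 23 = 1^2 * 11 = 1*11 = 11
  bit 1 = 0: r = r^2 mod 23 = 11^2 = 6
  bit 2 = 0: r = r^2 mod 23 = 6^2 = 13
  bit 3 = 1: r = r^2 * 11 mod 23 = 13^2 * 11 = 8*11 = 19
  -> A = 19
B = 11^2 mod 23  (bits of 2 = 10)
  bit 0 = 1: r = r^2 * 11 mod 23 = 1^2 * 11 = 1*11 = 11
  bit 1 = 0: r = r^2 mod 23 = 11^2 = 6
  -> B = 6
s = B^a = 6^9 mod 23  (bits of 9 = 1001)
  bit 0 = 1: r = r^2 * 6 mod 23 = 1^2 * 6 = 1*6 = 6
  bit 1 = 0: r = r^2 mod 23 = 6^2 = 13
  bit 2 = 0: r = r^2 mod 23 = 13^2 = 8
  bit 3 = 1: r = r^2 * 6 mod 23 = 8^2 * 6 = 18*6 = 16
  -> s = B^a = 16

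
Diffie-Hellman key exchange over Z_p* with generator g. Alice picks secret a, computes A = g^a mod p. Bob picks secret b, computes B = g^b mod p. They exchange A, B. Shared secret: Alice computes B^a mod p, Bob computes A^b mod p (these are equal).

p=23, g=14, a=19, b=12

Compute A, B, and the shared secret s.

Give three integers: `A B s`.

Answer: 10 9 13

Derivation:
A = 14^19 mod 23  (bits of 19 = 10011)
  bit 0 = 1: r = r^2 * 14 mod 23 = 1^2 * 14 = 1*14 = 14
  bit 1 = 0: r = r^2 mod 23 = 14^2 = 12
  bit 2 = 0: r = r^2 mod 23 = 12^2 = 6
  bit 3 = 1: r = r^2 * 14 mod 23 = 6^2 * 14 = 13*14 = 21
  bit 4 = 1: r = r^2 * 14 mod 23 = 21^2 * 14 = 4*14 = 10
  -> A = 10
B = 14^12 mod 23  (bits of 12 = 1100)
  bit 0 = 1: r = r^2 * 14 mod 23 = 1^2 * 14 = 1*14 = 14
  bit 1 = 1: r = r^2 * 14 mod 23 = 14^2 * 14 = 12*14 = 7
  bit 2 = 0: r = r^2 mod 23 = 7^2 = 3
  bit 3 = 0: r = r^2 mod 23 = 3^2 = 9
  -> B = 9
s = B^a = 9^19 mod 23  (bits of 19 = 10011)
  bit 0 = 1: r = r^2 * 9 mod 23 = 1^2 * 9 = 1*9 = 9
  bit 1 = 0: r = r^2 mod 23 = 9^2 = 12
  bit 2 = 0: r = r^2 mod 23 = 12^2 = 6
  bit 3 = 1: r = r^2 * 9 mod 23 = 6^2 * 9 = 13*9 = 2
  bit 4 = 1: r = r^2 * 9 mod 23 = 2^2 * 9 = 4*9 = 13
  -> s = B^a = 13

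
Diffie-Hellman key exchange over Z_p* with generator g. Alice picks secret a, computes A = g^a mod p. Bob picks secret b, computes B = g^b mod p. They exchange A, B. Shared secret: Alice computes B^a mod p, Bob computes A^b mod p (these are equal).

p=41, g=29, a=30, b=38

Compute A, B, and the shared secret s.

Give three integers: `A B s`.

Answer: 32 2 40

Derivation:
A = 29^30 mod 41  (bits of 30 = 11110)
  bit 0 = 1: r = r^2 * 29 mod 41 = 1^2 * 29 = 1*29 = 29
  bit 1 = 1: r = r^2 * 29 mod 41 = 29^2 * 29 = 21*29 = 35
  bit 2 = 1: r = r^2 * 29 mod 41 = 35^2 * 29 = 36*29 = 19
  bit 3 = 1: r = r^2 * 29 mod 41 = 19^2 * 29 = 33*29 = 14
  bit 4 = 0: r = r^2 mod 41 = 14^2 = 32
  -> A = 32
B = 29^38 mod 41  (bits of 38 = 100110)
  bit 0 = 1: r = r^2 * 29 mod 41 = 1^2 * 29 = 1*29 = 29
  bit 1 = 0: r = r^2 mod 41 = 29^2 = 21
  bit 2 = 0: r = r^2 mod 41 = 21^2 = 31
  bit 3 = 1: r = r^2 * 29 mod 41 = 31^2 * 29 = 18*29 = 30
  bit 4 = 1: r = r^2 * 29 mod 41 = 30^2 * 29 = 39*29 = 24
  bit 5 = 0: r = r^2 mod 41 = 24^2 = 2
  -> B = 2
s = B^a = 2^30 mod 41  (bits of 30 = 11110)
  bit 0 = 1: r = r^2 * 2 mod 41 = 1^2 * 2 = 1*2 = 2
  bit 1 = 1: r = r^2 * 2 mod 41 = 2^2 * 2 = 4*2 = 8
  bit 2 = 1: r = r^2 * 2 mod 41 = 8^2 * 2 = 23*2 = 5
  bit 3 = 1: r = r^2 * 2 mod 41 = 5^2 * 2 = 25*2 = 9
  bit 4 = 0: r = r^2 mod 41 = 9^2 = 40
  -> s = B^a = 40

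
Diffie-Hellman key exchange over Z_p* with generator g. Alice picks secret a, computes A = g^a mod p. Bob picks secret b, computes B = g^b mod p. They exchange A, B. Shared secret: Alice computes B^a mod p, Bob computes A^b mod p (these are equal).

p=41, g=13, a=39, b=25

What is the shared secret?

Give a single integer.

Answer: 14

Derivation:
A = 13^39 mod 41  (bits of 39 = 100111)
  bit 0 = 1: r = r^2 * 13 mod 41 = 1^2 * 13 = 1*13 = 13
  bit 1 = 0: r = r^2 mod 41 = 13^2 = 5
  bit 2 = 0: r = r^2 mod 41 = 5^2 = 25
  bit 3 = 1: r = r^2 * 13 mod 41 = 25^2 * 13 = 10*13 = 7
  bit 4 = 1: r = r^2 * 13 mod 41 = 7^2 * 13 = 8*13 = 22
  bit 5 = 1: r = r^2 * 13 mod 41 = 22^2 * 13 = 33*13 = 19
  -> A = 19
B = 13^25 mod 41  (bits of 25 = 11001)
  bit 0 = 1: r = r^2 * 13 mod 41 = 1^2 * 13 = 1*13 = 13
  bit 1 = 1: r = r^2 * 13 mod 41 = 13^2 * 13 = 5*13 = 24
  bit 2 = 0: r = r^2 mod 41 = 24^2 = 2
  bit 3 = 0: r = r^2 mod 41 = 2^2 = 4
  bit 4 = 1: r = r^2 * 13 mod 41 = 4^2 * 13 = 16*13 = 3
  -> B = 3
s = B^a = 3^39 mod 41  (bits of 39 = 100111)
  bit 0 = 1: r = r^2 * 3 mod 41 = 1^2 * 3 = 1*3 = 3
  bit 1 = 0: r = r^2 mod 41 = 3^2 = 9
  bit 2 = 0: r = r^2 mod 41 = 9^2 = 40
  bit 3 = 1: r = r^2 * 3 mod 41 = 40^2 * 3 = 1*3 = 3
  bit 4 = 1: r = r^2 * 3 mod 41 = 3^2 * 3 = 9*3 = 27
  bit 5 = 1: r = r^2 * 3 mod 41 = 27^2 * 3 = 32*3 = 14
  -> s = B^a = 14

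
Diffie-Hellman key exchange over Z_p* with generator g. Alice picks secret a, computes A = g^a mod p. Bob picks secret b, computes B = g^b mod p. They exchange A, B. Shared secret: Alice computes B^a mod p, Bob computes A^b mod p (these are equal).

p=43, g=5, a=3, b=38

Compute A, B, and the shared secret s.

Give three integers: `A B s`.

A = 5^3 mod 43  (bits of 3 = 11)
  bit 0 = 1: r = r^2 * 5 mod 43 = 1^2 * 5 = 1*5 = 5
  bit 1 = 1: r = r^2 * 5 mod 43 = 5^2 * 5 = 25*5 = 39
  -> A = 39
B = 5^38 mod 43  (bits of 38 = 100110)
  bit 0 = 1: r = r^2 * 5 mod 43 = 1^2 * 5 = 1*5 = 5
  bit 1 = 0: r = r^2 mod 43 = 5^2 = 25
  bit 2 = 0: r = r^2 mod 43 = 25^2 = 23
  bit 3 = 1: r = r^2 * 5 mod 43 = 23^2 * 5 = 13*5 = 22
  bit 4 = 1: r = r^2 * 5 mod 43 = 22^2 * 5 = 11*5 = 12
  bit 5 = 0: r = r^2 mod 43 = 12^2 = 15
  -> B = 15
s = B^a = 15^3 mod 43  (bits of 3 = 11)
  bit 0 = 1: r = r^2 * 15 mod 43 = 1^2 * 15 = 1*15 = 15
  bit 1 = 1: r = r^2 * 15 mod 43 = 15^2 * 15 = 10*15 = 21
  -> s = B^a = 21

Answer: 39 15 21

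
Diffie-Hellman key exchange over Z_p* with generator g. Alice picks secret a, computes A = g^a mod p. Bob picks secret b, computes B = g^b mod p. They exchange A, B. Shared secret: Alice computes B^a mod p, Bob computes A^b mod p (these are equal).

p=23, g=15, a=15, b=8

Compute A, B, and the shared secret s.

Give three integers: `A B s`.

Answer: 21 4 3

Derivation:
A = 15^15 mod 23  (bits of 15 = 1111)
  bit 0 = 1: r = r^2 * 15 mod 23 = 1^2 * 15 = 1*15 = 15
  bit 1 = 1: r = r^2 * 15 mod 23 = 15^2 * 15 = 18*15 = 17
  bit 2 = 1: r = r^2 * 15 mod 23 = 17^2 * 15 = 13*15 = 11
  bit 3 = 1: r = r^2 * 15 mod 23 = 11^2 * 15 = 6*15 = 21
  -> A = 21
B = 15^8 mod 23  (bits of 8 = 1000)
  bit 0 = 1: r = r^2 * 15 mod 23 = 1^2 * 15 = 1*15 = 15
  bit 1 = 0: r = r^2 mod 23 = 15^2 = 18
  bit 2 = 0: r = r^2 mod 23 = 18^2 = 2
  bit 3 = 0: r = r^2 mod 23 = 2^2 = 4
  -> B = 4
s = B^a = 4^15 mod 23  (bits of 15 = 1111)
  bit 0 = 1: r = r^2 * 4 mod 23 = 1^2 * 4 = 1*4 = 4
  bit 1 = 1: r = r^2 * 4 mod 23 = 4^2 * 4 = 16*4 = 18
  bit 2 = 1: r = r^2 * 4 mod 23 = 18^2 * 4 = 2*4 = 8
  bit 3 = 1: r = r^2 * 4 mod 23 = 8^2 * 4 = 18*4 = 3
  -> s = B^a = 3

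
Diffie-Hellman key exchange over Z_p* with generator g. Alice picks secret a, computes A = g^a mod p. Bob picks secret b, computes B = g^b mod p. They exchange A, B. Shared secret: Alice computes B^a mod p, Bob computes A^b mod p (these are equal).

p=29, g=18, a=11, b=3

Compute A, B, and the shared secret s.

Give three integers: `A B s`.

A = 18^11 mod 29  (bits of 11 = 1011)
  bit 0 = 1: r = r^2 * 18 mod 29 = 1^2 * 18 = 1*18 = 18
  bit 1 = 0: r = r^2 mod 29 = 18^2 = 5
  bit 2 = 1: r = r^2 * 18 mod 29 = 5^2 * 18 = 25*18 = 15
  bit 3 = 1: r = r^2 * 18 mod 29 = 15^2 * 18 = 22*18 = 19
  -> A = 19
B = 18^3 mod 29  (bits of 3 = 11)
  bit 0 = 1: r = r^2 * 18 mod 29 = 1^2 * 18 = 1*18 = 18
  bit 1 = 1: r = r^2 * 18 mod 29 = 18^2 * 18 = 5*18 = 3
  -> B = 3
s = B^a = 3^11 mod 29  (bits of 11 = 1011)
  bit 0 = 1: r = r^2 * 3 mod 29 = 1^2 * 3 = 1*3 = 3
  bit 1 = 0: r = r^2 mod 29 = 3^2 = 9
  bit 2 = 1: r = r^2 * 3 mod 29 = 9^2 * 3 = 23*3 = 11
  bit 3 = 1: r = r^2 * 3 mod 29 = 11^2 * 3 = 5*3 = 15
  -> s = B^a = 15

Answer: 19 3 15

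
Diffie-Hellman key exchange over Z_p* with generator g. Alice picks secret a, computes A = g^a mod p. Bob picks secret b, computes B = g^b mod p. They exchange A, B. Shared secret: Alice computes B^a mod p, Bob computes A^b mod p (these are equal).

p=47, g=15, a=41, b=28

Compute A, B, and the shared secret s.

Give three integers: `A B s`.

Answer: 35 4 14

Derivation:
A = 15^41 mod 47  (bits of 41 = 101001)
  bit 0 = 1: r = r^2 * 15 mod 47 = 1^2 * 15 = 1*15 = 15
  bit 1 = 0: r = r^2 mod 47 = 15^2 = 37
  bit 2 = 1: r = r^2 * 15 mod 47 = 37^2 * 15 = 6*15 = 43
  bit 3 = 0: r = r^2 mod 47 = 43^2 = 16
  bit 4 = 0: r = r^2 mod 47 = 16^2 = 21
  bit 5 = 1: r = r^2 * 15 mod 47 = 21^2 * 15 = 18*15 = 35
  -> A = 35
B = 15^28 mod 47  (bits of 28 = 11100)
  bit 0 = 1: r = r^2 * 15 mod 47 = 1^2 * 15 = 1*15 = 15
  bit 1 = 1: r = r^2 * 15 mod 47 = 15^2 * 15 = 37*15 = 38
  bit 2 = 1: r = r^2 * 15 mod 47 = 38^2 * 15 = 34*15 = 40
  bit 3 = 0: r = r^2 mod 47 = 40^2 = 2
  bit 4 = 0: r = r^2 mod 47 = 2^2 = 4
  -> B = 4
s = B^a = 4^41 mod 47  (bits of 41 = 101001)
  bit 0 = 1: r = r^2 * 4 mod 47 = 1^2 * 4 = 1*4 = 4
  bit 1 = 0: r = r^2 mod 47 = 4^2 = 16
  bit 2 = 1: r = r^2 * 4 mod 47 = 16^2 * 4 = 21*4 = 37
  bit 3 = 0: r = r^2 mod 47 = 37^2 = 6
  bit 4 = 0: r = r^2 mod 47 = 6^2 = 36
  bit 5 = 1: r = r^2 * 4 mod 47 = 36^2 * 4 = 27*4 = 14
  -> s = B^a = 14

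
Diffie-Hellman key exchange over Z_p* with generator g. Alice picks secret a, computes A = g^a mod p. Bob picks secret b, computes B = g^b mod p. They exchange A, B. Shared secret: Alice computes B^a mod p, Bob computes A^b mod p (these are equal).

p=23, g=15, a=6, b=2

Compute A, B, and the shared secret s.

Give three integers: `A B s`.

Answer: 13 18 8

Derivation:
A = 15^6 mod 23  (bits of 6 = 110)
  bit 0 = 1: r = r^2 * 15 mod 23 = 1^2 * 15 = 1*15 = 15
  bit 1 = 1: r = r^2 * 15 mod 23 = 15^2 * 15 = 18*15 = 17
  bit 2 = 0: r = r^2 mod 23 = 17^2 = 13
  -> A = 13
B = 15^2 mod 23  (bits of 2 = 10)
  bit 0 = 1: r = r^2 * 15 mod 23 = 1^2 * 15 = 1*15 = 15
  bit 1 = 0: r = r^2 mod 23 = 15^2 = 18
  -> B = 18
s = B^a = 18^6 mod 23  (bits of 6 = 110)
  bit 0 = 1: r = r^2 * 18 mod 23 = 1^2 * 18 = 1*18 = 18
  bit 1 = 1: r = r^2 * 18 mod 23 = 18^2 * 18 = 2*18 = 13
  bit 2 = 0: r = r^2 mod 23 = 13^2 = 8
  -> s = B^a = 8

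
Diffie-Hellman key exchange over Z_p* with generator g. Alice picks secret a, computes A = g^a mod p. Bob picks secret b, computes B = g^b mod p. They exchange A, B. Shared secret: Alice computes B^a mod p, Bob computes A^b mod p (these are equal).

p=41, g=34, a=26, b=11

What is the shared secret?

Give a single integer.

A = 34^26 mod 41  (bits of 26 = 11010)
  bit 0 = 1: r = r^2 * 34 mod 41 = 1^2 * 34 = 1*34 = 34
  bit 1 = 1: r = r^2 * 34 mod 41 = 34^2 * 34 = 8*34 = 26
  bit 2 = 0: r = r^2 mod 41 = 26^2 = 20
  bit 3 = 1: r = r^2 * 34 mod 41 = 20^2 * 34 = 31*34 = 29
  bit 4 = 0: r = r^2 mod 41 = 29^2 = 21
  -> A = 21
B = 34^11 mod 41  (bits of 11 = 1011)
  bit 0 = 1: r = r^2 * 34 mod 41 = 1^2 * 34 = 1*34 = 34
  bit 1 = 0: r = r^2 mod 41 = 34^2 = 8
  bit 2 = 1: r = r^2 * 34 mod 41 = 8^2 * 34 = 23*34 = 3
  bit 3 = 1: r = r^2 * 34 mod 41 = 3^2 * 34 = 9*34 = 19
  -> B = 19
s = B^a = 19^26 mod 41  (bits of 26 = 11010)
  bit 0 = 1: r = r^2 * 19 mod 41 = 1^2 * 19 = 1*19 = 19
  bit 1 = 1: r = r^2 * 19 mod 41 = 19^2 * 19 = 33*19 = 12
  bit 2 = 0: r = r^2 mod 41 = 12^2 = 21
  bit 3 = 1: r = r^2 * 19 mod 41 = 21^2 * 19 = 31*19 = 15
  bit 4 = 0: r = r^2 mod 41 = 15^2 = 20
  -> s = B^a = 20

Answer: 20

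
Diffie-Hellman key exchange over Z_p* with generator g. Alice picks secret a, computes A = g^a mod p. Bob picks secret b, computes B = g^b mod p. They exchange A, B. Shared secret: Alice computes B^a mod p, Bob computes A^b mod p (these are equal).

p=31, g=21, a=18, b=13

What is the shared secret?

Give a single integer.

Answer: 16

Derivation:
A = 21^18 mod 31  (bits of 18 = 10010)
  bit 0 = 1: r = r^2 * 21 mod 31 = 1^2 * 21 = 1*21 = 21
  bit 1 = 0: r = r^2 mod 31 = 21^2 = 7
  bit 2 = 0: r = r^2 mod 31 = 7^2 = 18
  bit 3 = 1: r = r^2 * 21 mod 31 = 18^2 * 21 = 14*21 = 15
  bit 4 = 0: r = r^2 mod 31 = 15^2 = 8
  -> A = 8
B = 21^13 mod 31  (bits of 13 = 1101)
  bit 0 = 1: r = r^2 * 21 mod 31 = 1^2 * 21 = 1*21 = 21
  bit 1 = 1: r = r^2 * 21 mod 31 = 21^2 * 21 = 7*21 = 23
  bit 2 = 0: r = r^2 mod 31 = 23^2 = 2
  bit 3 = 1: r = r^2 * 21 mod 31 = 2^2 * 21 = 4*21 = 22
  -> B = 22
s = B^a = 22^18 mod 31  (bits of 18 = 10010)
  bit 0 = 1: r = r^2 * 22 mod 31 = 1^2 * 22 = 1*22 = 22
  bit 1 = 0: r = r^2 mod 31 = 22^2 = 19
  bit 2 = 0: r = r^2 mod 31 = 19^2 = 20
  bit 3 = 1: r = r^2 * 22 mod 31 = 20^2 * 22 = 28*22 = 27
  bit 4 = 0: r = r^2 mod 31 = 27^2 = 16
  -> s = B^a = 16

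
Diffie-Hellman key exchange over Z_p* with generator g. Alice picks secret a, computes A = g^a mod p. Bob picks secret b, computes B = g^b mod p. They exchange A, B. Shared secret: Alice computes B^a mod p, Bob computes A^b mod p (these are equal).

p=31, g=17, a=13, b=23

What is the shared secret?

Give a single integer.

A = 17^13 mod 31  (bits of 13 = 1101)
  bit 0 = 1: r = r^2 * 17 mod 31 = 1^2 * 17 = 1*17 = 17
  bit 1 = 1: r = r^2 * 17 mod 31 = 17^2 * 17 = 10*17 = 15
  bit 2 = 0: r = r^2 mod 31 = 15^2 = 8
  bit 3 = 1: r = r^2 * 17 mod 31 = 8^2 * 17 = 2*17 = 3
  -> A = 3
B = 17^23 mod 31  (bits of 23 = 10111)
  bit 0 = 1: r = r^2 * 17 mod 31 = 1^2 * 17 = 1*17 = 17
  bit 1 = 0: r = r^2 mod 31 = 17^2 = 10
  bit 2 = 1: r = r^2 * 17 mod 31 = 10^2 * 17 = 7*17 = 26
  bit 3 = 1: r = r^2 * 17 mod 31 = 26^2 * 17 = 25*17 = 22
  bit 4 = 1: r = r^2 * 17 mod 31 = 22^2 * 17 = 19*17 = 13
  -> B = 13
s = B^a = 13^13 mod 31  (bits of 13 = 1101)
  bit 0 = 1: r = r^2 * 13 mod 31 = 1^2 * 13 = 1*13 = 13
  bit 1 = 1: r = r^2 * 13 mod 31 = 13^2 * 13 = 14*13 = 27
  bit 2 = 0: r = r^2 mod 31 = 27^2 = 16
  bit 3 = 1: r = r^2 * 13 mod 31 = 16^2 * 13 = 8*13 = 11
  -> s = B^a = 11

Answer: 11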